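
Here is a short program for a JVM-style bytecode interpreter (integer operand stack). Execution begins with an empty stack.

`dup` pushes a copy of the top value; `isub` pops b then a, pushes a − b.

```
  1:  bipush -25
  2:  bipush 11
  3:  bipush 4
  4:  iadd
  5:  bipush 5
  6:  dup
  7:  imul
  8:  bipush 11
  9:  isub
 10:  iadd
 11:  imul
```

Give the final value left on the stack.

-725

bipush -25  [-25]
bipush 11   [-25, 11]
bipush 4    [-25, 11, 4]
iadd        [-25, 15]
bipush 5    [-25, 15, 5]
dup         [-25, 15, 5, 5]
imul        [-25, 15, 25]
bipush 11   [-25, 15, 25, 11]
isub        [-25, 15, 14]
iadd        [-25, 29]
imul        [-725]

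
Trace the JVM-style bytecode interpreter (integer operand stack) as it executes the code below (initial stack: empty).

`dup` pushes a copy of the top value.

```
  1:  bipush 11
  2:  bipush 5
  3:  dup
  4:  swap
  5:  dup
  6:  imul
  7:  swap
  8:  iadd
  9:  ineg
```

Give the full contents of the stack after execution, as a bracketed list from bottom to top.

bipush 11 → 11
bipush 5  → 11 5
dup       → 11 5 5
swap      → 11 5 5
dup       → 11 5 5 5
imul      → 11 5 25
swap      → 11 25 5
iadd      → 11 30
ineg      → 11 -30

[11, -30]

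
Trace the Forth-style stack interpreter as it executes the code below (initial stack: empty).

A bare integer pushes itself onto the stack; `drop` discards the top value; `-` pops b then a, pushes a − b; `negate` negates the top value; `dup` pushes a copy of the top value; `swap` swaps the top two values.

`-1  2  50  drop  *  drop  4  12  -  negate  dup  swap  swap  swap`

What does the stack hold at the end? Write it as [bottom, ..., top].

[8, 8]

-1      -1
2       -1 2
50      -1 2 50
drop    -1 2
*       -2
drop    (empty)
4       4
12      4 12
-       -8
negate  8
dup     8 8
swap    8 8
swap    8 8
swap    8 8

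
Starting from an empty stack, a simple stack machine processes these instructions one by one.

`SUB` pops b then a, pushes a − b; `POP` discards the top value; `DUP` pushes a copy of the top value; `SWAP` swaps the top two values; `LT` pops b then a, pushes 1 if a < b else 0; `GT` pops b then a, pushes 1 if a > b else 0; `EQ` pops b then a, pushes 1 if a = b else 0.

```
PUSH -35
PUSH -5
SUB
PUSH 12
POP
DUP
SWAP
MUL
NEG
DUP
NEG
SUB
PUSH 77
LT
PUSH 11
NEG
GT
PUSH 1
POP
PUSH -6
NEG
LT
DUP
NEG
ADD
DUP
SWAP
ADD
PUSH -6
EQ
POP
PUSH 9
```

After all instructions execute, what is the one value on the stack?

PUSH -35 -> -35
PUSH -5  -> -35 -5
SUB      -> -30
PUSH 12  -> -30 12
POP      -> -30
DUP      -> -30 -30
SWAP     -> -30 -30
MUL      -> 900
NEG      -> -900
DUP      -> -900 -900
NEG      -> -900 900
SUB      -> -1800
PUSH 77  -> -1800 77
LT       -> 1
PUSH 11  -> 1 11
NEG      -> 1 -11
GT       -> 1
PUSH 1   -> 1 1
POP      -> 1
PUSH -6  -> 1 -6
NEG      -> 1 6
LT       -> 1
DUP      -> 1 1
NEG      -> 1 -1
ADD      -> 0
DUP      -> 0 0
SWAP     -> 0 0
ADD      -> 0
PUSH -6  -> 0 -6
EQ       -> 0
POP      -> (empty)
PUSH 9   -> 9

9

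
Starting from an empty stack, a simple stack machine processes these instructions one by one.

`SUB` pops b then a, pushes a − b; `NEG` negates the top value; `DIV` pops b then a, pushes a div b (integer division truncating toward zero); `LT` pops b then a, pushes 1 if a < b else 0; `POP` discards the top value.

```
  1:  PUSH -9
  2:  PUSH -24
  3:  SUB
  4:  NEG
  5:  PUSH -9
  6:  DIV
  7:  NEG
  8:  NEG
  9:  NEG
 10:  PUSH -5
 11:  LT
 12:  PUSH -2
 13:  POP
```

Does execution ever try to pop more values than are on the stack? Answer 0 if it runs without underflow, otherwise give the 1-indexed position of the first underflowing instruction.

0

PUSH -9  : -9
PUSH -24 : -9 -24
SUB      : 15
NEG      : -15
PUSH -9  : -15 -9
DIV      : 1
NEG      : -1
NEG      : 1
NEG      : -1
PUSH -5  : -1 -5
LT       : 0
PUSH -2  : 0 -2
POP      : 0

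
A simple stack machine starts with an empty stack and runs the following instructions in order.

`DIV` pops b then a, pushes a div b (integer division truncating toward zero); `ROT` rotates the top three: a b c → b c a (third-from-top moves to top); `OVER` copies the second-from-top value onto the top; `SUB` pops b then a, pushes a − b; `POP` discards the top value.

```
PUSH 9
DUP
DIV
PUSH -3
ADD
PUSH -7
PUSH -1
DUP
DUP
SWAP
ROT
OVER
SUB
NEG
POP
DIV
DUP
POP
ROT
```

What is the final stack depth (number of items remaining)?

PUSH 9  → [9]
DUP     → [9, 9]
DIV     → [1]
PUSH -3 → [1, -3]
ADD     → [-2]
PUSH -7 → [-2, -7]
PUSH -1 → [-2, -7, -1]
DUP     → [-2, -7, -1, -1]
DUP     → [-2, -7, -1, -1, -1]
SWAP    → [-2, -7, -1, -1, -1]
ROT     → [-2, -7, -1, -1, -1]
OVER    → [-2, -7, -1, -1, -1, -1]
SUB     → [-2, -7, -1, -1, 0]
NEG     → [-2, -7, -1, -1, 0]
POP     → [-2, -7, -1, -1]
DIV     → [-2, -7, 1]
DUP     → [-2, -7, 1, 1]
POP     → [-2, -7, 1]
ROT     → [-7, 1, -2]

3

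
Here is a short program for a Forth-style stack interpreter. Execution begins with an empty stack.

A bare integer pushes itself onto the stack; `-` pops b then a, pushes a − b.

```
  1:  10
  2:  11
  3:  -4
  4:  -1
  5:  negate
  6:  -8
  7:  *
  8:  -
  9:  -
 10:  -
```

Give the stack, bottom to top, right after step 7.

10      [10]
11      [10, 11]
-4      [10, 11, -4]
-1      [10, 11, -4, -1]
negate  [10, 11, -4, 1]
-8      [10, 11, -4, 1, -8]
*       [10, 11, -4, -8]

[10, 11, -4, -8]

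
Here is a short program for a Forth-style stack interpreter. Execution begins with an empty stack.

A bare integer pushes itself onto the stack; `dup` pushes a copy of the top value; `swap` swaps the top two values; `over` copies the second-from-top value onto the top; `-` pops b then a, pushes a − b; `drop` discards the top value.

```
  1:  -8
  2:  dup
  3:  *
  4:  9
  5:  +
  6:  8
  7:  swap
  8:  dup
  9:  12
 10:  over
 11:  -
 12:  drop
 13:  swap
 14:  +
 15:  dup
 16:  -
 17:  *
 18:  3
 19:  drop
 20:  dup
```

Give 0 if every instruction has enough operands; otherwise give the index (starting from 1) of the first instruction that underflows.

-8   : -8
dup  : -8 -8
*    : 64
9    : 64 9
+    : 73
8    : 73 8
swap : 8 73
dup  : 8 73 73
12   : 8 73 73 12
over : 8 73 73 12 73
-    : 8 73 73 -61
drop : 8 73 73
swap : 8 73 73
+    : 8 146
dup  : 8 146 146
-    : 8 0
*    : 0
3    : 0 3
drop : 0
dup  : 0 0

0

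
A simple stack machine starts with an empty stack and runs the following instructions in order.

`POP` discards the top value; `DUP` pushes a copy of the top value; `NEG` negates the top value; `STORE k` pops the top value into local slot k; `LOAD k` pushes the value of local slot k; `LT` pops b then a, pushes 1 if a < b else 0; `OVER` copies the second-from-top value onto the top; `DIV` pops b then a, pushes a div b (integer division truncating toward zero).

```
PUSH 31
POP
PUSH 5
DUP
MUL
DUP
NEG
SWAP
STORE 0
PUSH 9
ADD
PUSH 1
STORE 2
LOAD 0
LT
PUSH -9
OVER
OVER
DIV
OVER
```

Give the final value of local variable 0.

25

PUSH 31 → [31]
POP     → []
PUSH 5  → [5]
DUP     → [5, 5]
MUL     → [25]
DUP     → [25, 25]
NEG     → [25, -25]
SWAP    → [-25, 25]
STORE 0 → [-25]
PUSH 9  → [-25, 9]
ADD     → [-16]
PUSH 1  → [-16, 1]
STORE 2 → [-16]
LOAD 0  → [-16, 25]
LT      → [1]
PUSH -9 → [1, -9]
OVER    → [1, -9, 1]
OVER    → [1, -9, 1, -9]
DIV     → [1, -9, 0]
OVER    → [1, -9, 0, -9]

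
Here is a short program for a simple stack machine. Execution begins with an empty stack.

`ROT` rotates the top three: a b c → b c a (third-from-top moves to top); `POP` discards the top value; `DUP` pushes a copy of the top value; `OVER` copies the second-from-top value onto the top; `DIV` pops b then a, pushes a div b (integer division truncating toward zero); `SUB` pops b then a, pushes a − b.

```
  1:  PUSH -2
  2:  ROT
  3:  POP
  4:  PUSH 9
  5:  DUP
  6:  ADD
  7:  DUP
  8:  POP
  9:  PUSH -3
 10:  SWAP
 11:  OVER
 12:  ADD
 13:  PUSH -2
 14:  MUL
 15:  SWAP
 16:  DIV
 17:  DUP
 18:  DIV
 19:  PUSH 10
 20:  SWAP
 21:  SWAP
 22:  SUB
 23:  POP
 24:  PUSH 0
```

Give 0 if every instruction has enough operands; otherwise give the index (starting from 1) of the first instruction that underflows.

2

PUSH -2 : [-2]
ROT  — needs 3 operands, stack has 1 → underflow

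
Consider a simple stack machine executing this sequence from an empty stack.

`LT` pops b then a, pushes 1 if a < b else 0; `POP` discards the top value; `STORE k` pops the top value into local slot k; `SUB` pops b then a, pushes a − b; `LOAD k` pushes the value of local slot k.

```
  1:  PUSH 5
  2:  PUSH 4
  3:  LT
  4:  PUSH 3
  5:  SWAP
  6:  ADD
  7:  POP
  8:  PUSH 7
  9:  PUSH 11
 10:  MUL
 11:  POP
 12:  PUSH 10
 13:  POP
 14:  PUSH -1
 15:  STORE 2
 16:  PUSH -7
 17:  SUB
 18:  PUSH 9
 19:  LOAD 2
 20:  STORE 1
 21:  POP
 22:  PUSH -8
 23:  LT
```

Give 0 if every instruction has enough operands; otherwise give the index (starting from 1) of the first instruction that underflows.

17

PUSH 5  -> [5]
PUSH 4  -> [5, 4]
LT      -> [0]
PUSH 3  -> [0, 3]
SWAP    -> [3, 0]
ADD     -> [3]
POP     -> []
PUSH 7  -> [7]
PUSH 11 -> [7, 11]
MUL     -> [77]
POP     -> []
PUSH 10 -> [10]
POP     -> []
PUSH -1 -> [-1]
STORE 2 -> []
PUSH -7 -> [-7]
SUB  — needs 2 operands, stack has 1 → underflow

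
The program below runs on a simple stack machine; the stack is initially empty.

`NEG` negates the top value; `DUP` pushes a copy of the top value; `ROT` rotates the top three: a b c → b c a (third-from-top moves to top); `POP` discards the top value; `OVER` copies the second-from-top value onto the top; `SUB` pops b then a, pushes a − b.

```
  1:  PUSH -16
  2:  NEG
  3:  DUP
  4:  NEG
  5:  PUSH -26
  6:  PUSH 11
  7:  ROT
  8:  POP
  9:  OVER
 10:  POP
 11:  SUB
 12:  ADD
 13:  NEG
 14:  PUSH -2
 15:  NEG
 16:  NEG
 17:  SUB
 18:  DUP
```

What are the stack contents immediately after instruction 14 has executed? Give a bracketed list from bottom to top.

[21, -2]

PUSH -16  -16
NEG       16
DUP       16 16
NEG       16 -16
PUSH -26  16 -16 -26
PUSH 11   16 -16 -26 11
ROT       16 -26 11 -16
POP       16 -26 11
OVER      16 -26 11 -26
POP       16 -26 11
SUB       16 -37
ADD       -21
NEG       21
PUSH -2   21 -2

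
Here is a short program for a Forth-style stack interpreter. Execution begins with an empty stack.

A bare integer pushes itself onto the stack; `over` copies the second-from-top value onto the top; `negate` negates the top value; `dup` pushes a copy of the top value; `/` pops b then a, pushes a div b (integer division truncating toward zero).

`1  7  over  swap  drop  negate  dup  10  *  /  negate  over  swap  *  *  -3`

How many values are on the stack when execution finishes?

2

1      : 1
7      : 1 7
over   : 1 7 1
swap   : 1 1 7
drop   : 1 1
negate : 1 -1
dup    : 1 -1 -1
10     : 1 -1 -1 10
*      : 1 -1 -10
/      : 1 0
negate : 1 0
over   : 1 0 1
swap   : 1 1 0
*      : 1 0
*      : 0
-3     : 0 -3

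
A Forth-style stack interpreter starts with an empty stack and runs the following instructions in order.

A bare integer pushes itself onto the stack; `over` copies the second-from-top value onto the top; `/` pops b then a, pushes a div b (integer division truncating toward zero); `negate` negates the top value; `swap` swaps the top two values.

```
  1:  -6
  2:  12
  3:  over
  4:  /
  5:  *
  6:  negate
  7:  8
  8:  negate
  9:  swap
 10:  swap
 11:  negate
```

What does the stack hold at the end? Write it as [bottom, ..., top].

[-12, 8]

-6      [-6]
12      [-6, 12]
over    [-6, 12, -6]
/       [-6, -2]
*       [12]
negate  [-12]
8       [-12, 8]
negate  [-12, -8]
swap    [-8, -12]
swap    [-12, -8]
negate  [-12, 8]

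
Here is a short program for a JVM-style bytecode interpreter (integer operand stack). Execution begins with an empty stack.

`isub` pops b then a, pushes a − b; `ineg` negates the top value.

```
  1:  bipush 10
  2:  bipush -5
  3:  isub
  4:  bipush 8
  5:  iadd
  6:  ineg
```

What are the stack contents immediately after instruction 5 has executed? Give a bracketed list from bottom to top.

[23]

bipush 10  10
bipush -5  10 -5
isub       15
bipush 8   15 8
iadd       23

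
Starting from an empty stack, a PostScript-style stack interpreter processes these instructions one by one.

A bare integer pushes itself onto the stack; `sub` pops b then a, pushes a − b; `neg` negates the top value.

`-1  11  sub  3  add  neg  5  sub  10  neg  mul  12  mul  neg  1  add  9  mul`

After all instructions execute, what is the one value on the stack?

-1  : [-1]
11  : [-1, 11]
sub : [-12]
3   : [-12, 3]
add : [-9]
neg : [9]
5   : [9, 5]
sub : [4]
10  : [4, 10]
neg : [4, -10]
mul : [-40]
12  : [-40, 12]
mul : [-480]
neg : [480]
1   : [480, 1]
add : [481]
9   : [481, 9]
mul : [4329]

4329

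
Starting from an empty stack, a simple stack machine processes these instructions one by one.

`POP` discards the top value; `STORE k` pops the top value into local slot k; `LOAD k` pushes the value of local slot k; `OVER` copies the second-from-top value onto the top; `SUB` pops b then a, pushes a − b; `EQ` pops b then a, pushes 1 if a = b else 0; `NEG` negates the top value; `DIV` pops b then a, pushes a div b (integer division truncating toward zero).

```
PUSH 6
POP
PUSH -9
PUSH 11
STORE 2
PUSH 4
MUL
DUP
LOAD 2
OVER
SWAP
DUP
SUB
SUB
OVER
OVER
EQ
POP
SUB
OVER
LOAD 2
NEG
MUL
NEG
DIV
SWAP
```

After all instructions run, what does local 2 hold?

11

PUSH 6  -> 6
POP     -> (empty)
PUSH -9 -> -9
PUSH 11 -> -9 11
STORE 2 -> -9
PUSH 4  -> -9 4
MUL     -> -36
DUP     -> -36 -36
LOAD 2  -> -36 -36 11
OVER    -> -36 -36 11 -36
SWAP    -> -36 -36 -36 11
DUP     -> -36 -36 -36 11 11
SUB     -> -36 -36 -36 0
SUB     -> -36 -36 -36
OVER    -> -36 -36 -36 -36
OVER    -> -36 -36 -36 -36 -36
EQ      -> -36 -36 -36 1
POP     -> -36 -36 -36
SUB     -> -36 0
OVER    -> -36 0 -36
LOAD 2  -> -36 0 -36 11
NEG     -> -36 0 -36 -11
MUL     -> -36 0 396
NEG     -> -36 0 -396
DIV     -> -36 0
SWAP    -> 0 -36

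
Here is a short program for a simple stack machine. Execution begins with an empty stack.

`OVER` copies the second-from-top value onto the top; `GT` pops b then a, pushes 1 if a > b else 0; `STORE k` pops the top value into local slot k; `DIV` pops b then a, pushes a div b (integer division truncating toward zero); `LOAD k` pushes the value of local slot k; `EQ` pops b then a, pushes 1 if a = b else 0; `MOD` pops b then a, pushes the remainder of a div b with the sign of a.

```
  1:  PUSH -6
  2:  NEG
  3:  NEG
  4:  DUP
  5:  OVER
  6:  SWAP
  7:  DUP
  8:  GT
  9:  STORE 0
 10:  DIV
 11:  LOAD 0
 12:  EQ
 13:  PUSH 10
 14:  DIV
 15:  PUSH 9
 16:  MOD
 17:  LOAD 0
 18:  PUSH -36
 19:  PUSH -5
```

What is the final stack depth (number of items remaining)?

4

PUSH -6  -> -6
NEG      -> 6
NEG      -> -6
DUP      -> -6 -6
OVER     -> -6 -6 -6
SWAP     -> -6 -6 -6
DUP      -> -6 -6 -6 -6
GT       -> -6 -6 0
STORE 0  -> -6 -6
DIV      -> 1
LOAD 0   -> 1 0
EQ       -> 0
PUSH 10  -> 0 10
DIV      -> 0
PUSH 9   -> 0 9
MOD      -> 0
LOAD 0   -> 0 0
PUSH -36 -> 0 0 -36
PUSH -5  -> 0 0 -36 -5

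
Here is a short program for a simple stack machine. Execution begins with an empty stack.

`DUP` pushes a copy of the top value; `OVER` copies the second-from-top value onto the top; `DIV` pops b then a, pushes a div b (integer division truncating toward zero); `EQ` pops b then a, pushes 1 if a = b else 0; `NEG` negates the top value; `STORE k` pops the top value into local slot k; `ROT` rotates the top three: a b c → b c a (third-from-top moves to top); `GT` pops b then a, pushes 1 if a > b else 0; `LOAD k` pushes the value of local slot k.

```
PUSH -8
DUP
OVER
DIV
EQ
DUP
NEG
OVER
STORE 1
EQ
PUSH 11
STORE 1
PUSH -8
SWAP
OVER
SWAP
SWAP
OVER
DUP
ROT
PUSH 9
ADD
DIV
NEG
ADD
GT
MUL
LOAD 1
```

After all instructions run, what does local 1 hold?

PUSH -8 -> [-8]
DUP     -> [-8, -8]
OVER    -> [-8, -8, -8]
DIV     -> [-8, 1]
EQ      -> [0]
DUP     -> [0, 0]
NEG     -> [0, 0]
OVER    -> [0, 0, 0]
STORE 1 -> [0, 0]
EQ      -> [1]
PUSH 11 -> [1, 11]
STORE 1 -> [1]
PUSH -8 -> [1, -8]
SWAP    -> [-8, 1]
OVER    -> [-8, 1, -8]
SWAP    -> [-8, -8, 1]
SWAP    -> [-8, 1, -8]
OVER    -> [-8, 1, -8, 1]
DUP     -> [-8, 1, -8, 1, 1]
ROT     -> [-8, 1, 1, 1, -8]
PUSH 9  -> [-8, 1, 1, 1, -8, 9]
ADD     -> [-8, 1, 1, 1, 1]
DIV     -> [-8, 1, 1, 1]
NEG     -> [-8, 1, 1, -1]
ADD     -> [-8, 1, 0]
GT      -> [-8, 1]
MUL     -> [-8]
LOAD 1  -> [-8, 11]

11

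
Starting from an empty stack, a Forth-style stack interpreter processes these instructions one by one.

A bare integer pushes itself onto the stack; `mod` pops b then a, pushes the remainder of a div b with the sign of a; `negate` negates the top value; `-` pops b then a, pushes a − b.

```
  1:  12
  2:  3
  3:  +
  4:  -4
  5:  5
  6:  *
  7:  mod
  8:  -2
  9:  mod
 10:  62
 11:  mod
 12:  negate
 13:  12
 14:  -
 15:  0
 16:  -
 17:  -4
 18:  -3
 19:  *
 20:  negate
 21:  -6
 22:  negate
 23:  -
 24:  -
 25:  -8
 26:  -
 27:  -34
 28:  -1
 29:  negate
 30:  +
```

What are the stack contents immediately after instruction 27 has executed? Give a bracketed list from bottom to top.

12     -> [12]
3      -> [12, 3]
+      -> [15]
-4     -> [15, -4]
5      -> [15, -4, 5]
*      -> [15, -20]
mod    -> [15]
-2     -> [15, -2]
mod    -> [1]
62     -> [1, 62]
mod    -> [1]
negate -> [-1]
12     -> [-1, 12]
-      -> [-13]
0      -> [-13, 0]
-      -> [-13]
-4     -> [-13, -4]
-3     -> [-13, -4, -3]
*      -> [-13, 12]
negate -> [-13, -12]
-6     -> [-13, -12, -6]
negate -> [-13, -12, 6]
-      -> [-13, -18]
-      -> [5]
-8     -> [5, -8]
-      -> [13]
-34    -> [13, -34]

[13, -34]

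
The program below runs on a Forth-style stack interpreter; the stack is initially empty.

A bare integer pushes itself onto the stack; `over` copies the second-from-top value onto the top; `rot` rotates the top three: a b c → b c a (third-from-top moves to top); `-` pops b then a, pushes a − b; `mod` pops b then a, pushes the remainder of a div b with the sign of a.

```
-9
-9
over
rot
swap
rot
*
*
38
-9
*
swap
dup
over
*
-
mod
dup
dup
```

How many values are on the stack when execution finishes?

3

-9   -> -9
-9   -> -9 -9
over -> -9 -9 -9
rot  -> -9 -9 -9
swap -> -9 -9 -9
rot  -> -9 -9 -9
*    -> -9 81
*    -> -729
38   -> -729 38
-9   -> -729 38 -9
*    -> -729 -342
swap -> -342 -729
dup  -> -342 -729 -729
over -> -342 -729 -729 -729
*    -> -342 -729 531441
-    -> -342 -532170
mod  -> -342
dup  -> -342 -342
dup  -> -342 -342 -342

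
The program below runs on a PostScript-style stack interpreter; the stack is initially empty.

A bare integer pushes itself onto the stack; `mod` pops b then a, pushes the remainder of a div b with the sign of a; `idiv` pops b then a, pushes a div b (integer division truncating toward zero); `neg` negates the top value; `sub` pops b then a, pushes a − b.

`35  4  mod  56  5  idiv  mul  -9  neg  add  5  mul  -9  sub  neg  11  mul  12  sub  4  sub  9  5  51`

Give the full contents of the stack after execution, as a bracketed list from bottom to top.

[-2425, 9, 5, 51]

35   -> 35
4    -> 35 4
mod  -> 3
56   -> 3 56
5    -> 3 56 5
idiv -> 3 11
mul  -> 33
-9   -> 33 -9
neg  -> 33 9
add  -> 42
5    -> 42 5
mul  -> 210
-9   -> 210 -9
sub  -> 219
neg  -> -219
11   -> -219 11
mul  -> -2409
12   -> -2409 12
sub  -> -2421
4    -> -2421 4
sub  -> -2425
9    -> -2425 9
5    -> -2425 9 5
51   -> -2425 9 5 51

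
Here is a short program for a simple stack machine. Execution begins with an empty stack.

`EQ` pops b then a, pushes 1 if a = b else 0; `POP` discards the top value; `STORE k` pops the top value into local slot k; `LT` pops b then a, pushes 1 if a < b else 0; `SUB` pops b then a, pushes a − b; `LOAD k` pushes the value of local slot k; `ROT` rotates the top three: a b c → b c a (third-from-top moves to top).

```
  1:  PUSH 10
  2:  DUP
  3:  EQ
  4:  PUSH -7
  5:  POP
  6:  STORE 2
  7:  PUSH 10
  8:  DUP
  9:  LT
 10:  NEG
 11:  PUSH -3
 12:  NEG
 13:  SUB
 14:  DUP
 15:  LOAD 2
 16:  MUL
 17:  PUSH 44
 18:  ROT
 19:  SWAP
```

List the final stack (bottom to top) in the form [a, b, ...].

PUSH 10  10
DUP      10 10
EQ       1
PUSH -7  1 -7
POP      1
STORE 2  (empty)
PUSH 10  10
DUP      10 10
LT       0
NEG      0
PUSH -3  0 -3
NEG      0 3
SUB      -3
DUP      -3 -3
LOAD 2   -3 -3 1
MUL      -3 -3
PUSH 44  -3 -3 44
ROT      -3 44 -3
SWAP     -3 -3 44

[-3, -3, 44]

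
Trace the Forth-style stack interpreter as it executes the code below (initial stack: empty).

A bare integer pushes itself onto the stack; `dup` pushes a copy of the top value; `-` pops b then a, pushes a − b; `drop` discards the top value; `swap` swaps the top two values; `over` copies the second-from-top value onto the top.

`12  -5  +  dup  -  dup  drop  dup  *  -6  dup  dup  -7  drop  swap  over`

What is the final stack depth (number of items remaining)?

12   -> [12]
-5   -> [12, -5]
+    -> [7]
dup  -> [7, 7]
-    -> [0]
dup  -> [0, 0]
drop -> [0]
dup  -> [0, 0]
*    -> [0]
-6   -> [0, -6]
dup  -> [0, -6, -6]
dup  -> [0, -6, -6, -6]
-7   -> [0, -6, -6, -6, -7]
drop -> [0, -6, -6, -6]
swap -> [0, -6, -6, -6]
over -> [0, -6, -6, -6, -6]

5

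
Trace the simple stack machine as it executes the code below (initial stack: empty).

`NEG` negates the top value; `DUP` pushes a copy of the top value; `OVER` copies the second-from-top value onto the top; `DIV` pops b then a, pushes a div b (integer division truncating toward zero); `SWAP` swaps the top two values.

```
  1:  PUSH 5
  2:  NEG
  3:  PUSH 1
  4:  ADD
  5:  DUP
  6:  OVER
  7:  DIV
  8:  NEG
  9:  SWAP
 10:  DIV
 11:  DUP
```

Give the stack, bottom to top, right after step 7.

PUSH 5  [5]
NEG     [-5]
PUSH 1  [-5, 1]
ADD     [-4]
DUP     [-4, -4]
OVER    [-4, -4, -4]
DIV     [-4, 1]

[-4, 1]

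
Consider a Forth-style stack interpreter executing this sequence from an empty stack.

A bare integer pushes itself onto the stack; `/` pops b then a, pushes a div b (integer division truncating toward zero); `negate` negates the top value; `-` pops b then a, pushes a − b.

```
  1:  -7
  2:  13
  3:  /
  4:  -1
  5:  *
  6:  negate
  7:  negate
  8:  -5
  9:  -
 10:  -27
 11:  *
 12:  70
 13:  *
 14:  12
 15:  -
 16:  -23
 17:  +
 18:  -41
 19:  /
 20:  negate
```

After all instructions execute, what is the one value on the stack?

-231

-7     → -7
13     → -7 13
/      → 0
-1     → 0 -1
*      → 0
negate → 0
negate → 0
-5     → 0 -5
-      → 5
-27    → 5 -27
*      → -135
70     → -135 70
*      → -9450
12     → -9450 12
-      → -9462
-23    → -9462 -23
+      → -9485
-41    → -9485 -41
/      → 231
negate → -231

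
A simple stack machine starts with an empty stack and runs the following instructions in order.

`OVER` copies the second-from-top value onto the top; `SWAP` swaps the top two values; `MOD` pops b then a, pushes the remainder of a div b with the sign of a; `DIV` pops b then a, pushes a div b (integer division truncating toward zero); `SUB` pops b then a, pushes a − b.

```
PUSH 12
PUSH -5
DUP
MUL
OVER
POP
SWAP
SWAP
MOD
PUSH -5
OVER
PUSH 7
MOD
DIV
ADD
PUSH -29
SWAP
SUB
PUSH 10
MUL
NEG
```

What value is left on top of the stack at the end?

PUSH 12  -> 12
PUSH -5  -> 12 -5
DUP      -> 12 -5 -5
MUL      -> 12 25
OVER     -> 12 25 12
POP      -> 12 25
SWAP     -> 25 12
SWAP     -> 12 25
MOD      -> 12
PUSH -5  -> 12 -5
OVER     -> 12 -5 12
PUSH 7   -> 12 -5 12 7
MOD      -> 12 -5 5
DIV      -> 12 -1
ADD      -> 11
PUSH -29 -> 11 -29
SWAP     -> -29 11
SUB      -> -40
PUSH 10  -> -40 10
MUL      -> -400
NEG      -> 400

400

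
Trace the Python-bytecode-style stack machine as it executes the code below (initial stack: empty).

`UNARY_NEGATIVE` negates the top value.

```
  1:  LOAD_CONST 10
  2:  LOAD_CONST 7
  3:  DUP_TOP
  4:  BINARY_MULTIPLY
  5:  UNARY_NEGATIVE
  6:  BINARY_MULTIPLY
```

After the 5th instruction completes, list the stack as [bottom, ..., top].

LOAD_CONST 10   : [10]
LOAD_CONST 7    : [10, 7]
DUP_TOP         : [10, 7, 7]
BINARY_MULTIPLY : [10, 49]
UNARY_NEGATIVE  : [10, -49]

[10, -49]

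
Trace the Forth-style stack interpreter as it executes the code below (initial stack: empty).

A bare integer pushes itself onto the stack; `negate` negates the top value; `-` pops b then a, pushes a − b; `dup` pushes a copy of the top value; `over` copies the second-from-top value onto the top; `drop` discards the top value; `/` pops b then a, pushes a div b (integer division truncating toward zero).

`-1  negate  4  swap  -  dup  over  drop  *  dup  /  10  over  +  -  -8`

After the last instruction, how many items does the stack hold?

-1     → -1
negate → 1
4      → 1 4
swap   → 4 1
-      → 3
dup    → 3 3
over   → 3 3 3
drop   → 3 3
*      → 9
dup    → 9 9
/      → 1
10     → 1 10
over   → 1 10 1
+      → 1 11
-      → -10
-8     → -10 -8

2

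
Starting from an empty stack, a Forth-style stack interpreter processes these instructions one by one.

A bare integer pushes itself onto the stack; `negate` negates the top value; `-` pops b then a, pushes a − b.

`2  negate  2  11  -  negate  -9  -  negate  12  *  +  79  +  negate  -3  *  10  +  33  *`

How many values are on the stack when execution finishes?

1

2      -> [2]
negate -> [-2]
2      -> [-2, 2]
11     -> [-2, 2, 11]
-      -> [-2, -9]
negate -> [-2, 9]
-9     -> [-2, 9, -9]
-      -> [-2, 18]
negate -> [-2, -18]
12     -> [-2, -18, 12]
*      -> [-2, -216]
+      -> [-218]
79     -> [-218, 79]
+      -> [-139]
negate -> [139]
-3     -> [139, -3]
*      -> [-417]
10     -> [-417, 10]
+      -> [-407]
33     -> [-407, 33]
*      -> [-13431]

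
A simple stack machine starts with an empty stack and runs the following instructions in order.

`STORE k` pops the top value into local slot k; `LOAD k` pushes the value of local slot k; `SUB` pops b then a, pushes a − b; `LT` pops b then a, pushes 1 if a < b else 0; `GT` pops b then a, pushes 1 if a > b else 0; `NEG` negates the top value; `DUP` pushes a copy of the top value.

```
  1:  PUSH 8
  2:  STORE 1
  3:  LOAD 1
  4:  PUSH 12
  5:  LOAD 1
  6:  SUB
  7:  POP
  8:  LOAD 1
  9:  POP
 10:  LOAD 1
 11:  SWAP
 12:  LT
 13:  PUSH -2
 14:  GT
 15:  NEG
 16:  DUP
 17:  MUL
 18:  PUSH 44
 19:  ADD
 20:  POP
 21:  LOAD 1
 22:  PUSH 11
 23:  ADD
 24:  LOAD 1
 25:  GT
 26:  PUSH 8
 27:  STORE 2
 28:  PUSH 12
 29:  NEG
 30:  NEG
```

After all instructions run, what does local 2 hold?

8

PUSH 8   8
STORE 1  (empty)
LOAD 1   8
PUSH 12  8 12
LOAD 1   8 12 8
SUB      8 4
POP      8
LOAD 1   8 8
POP      8
LOAD 1   8 8
SWAP     8 8
LT       0
PUSH -2  0 -2
GT       1
NEG      -1
DUP      -1 -1
MUL      1
PUSH 44  1 44
ADD      45
POP      (empty)
LOAD 1   8
PUSH 11  8 11
ADD      19
LOAD 1   19 8
GT       1
PUSH 8   1 8
STORE 2  1
PUSH 12  1 12
NEG      1 -12
NEG      1 12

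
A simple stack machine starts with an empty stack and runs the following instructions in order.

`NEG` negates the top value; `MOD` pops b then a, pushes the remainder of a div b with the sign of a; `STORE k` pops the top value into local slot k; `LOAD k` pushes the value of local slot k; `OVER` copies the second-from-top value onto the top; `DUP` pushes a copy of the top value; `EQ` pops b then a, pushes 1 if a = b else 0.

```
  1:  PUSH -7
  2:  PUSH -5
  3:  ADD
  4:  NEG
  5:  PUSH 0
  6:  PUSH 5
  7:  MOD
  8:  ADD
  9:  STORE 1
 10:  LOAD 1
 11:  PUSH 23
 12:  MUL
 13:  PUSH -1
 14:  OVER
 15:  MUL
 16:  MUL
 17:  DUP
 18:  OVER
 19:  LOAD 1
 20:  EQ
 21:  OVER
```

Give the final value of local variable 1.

PUSH -7 -> [-7]
PUSH -5 -> [-7, -5]
ADD     -> [-12]
NEG     -> [12]
PUSH 0  -> [12, 0]
PUSH 5  -> [12, 0, 5]
MOD     -> [12, 0]
ADD     -> [12]
STORE 1 -> []
LOAD 1  -> [12]
PUSH 23 -> [12, 23]
MUL     -> [276]
PUSH -1 -> [276, -1]
OVER    -> [276, -1, 276]
MUL     -> [276, -276]
MUL     -> [-76176]
DUP     -> [-76176, -76176]
OVER    -> [-76176, -76176, -76176]
LOAD 1  -> [-76176, -76176, -76176, 12]
EQ      -> [-76176, -76176, 0]
OVER    -> [-76176, -76176, 0, -76176]

12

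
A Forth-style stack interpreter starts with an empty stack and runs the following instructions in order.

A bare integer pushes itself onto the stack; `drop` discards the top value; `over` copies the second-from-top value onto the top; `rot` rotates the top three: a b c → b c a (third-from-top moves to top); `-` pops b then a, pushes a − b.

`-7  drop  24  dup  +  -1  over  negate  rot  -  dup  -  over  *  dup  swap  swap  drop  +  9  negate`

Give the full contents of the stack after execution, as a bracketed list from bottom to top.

-7     → -7
drop   → (empty)
24     → 24
dup    → 24 24
+      → 48
-1     → 48 -1
over   → 48 -1 48
negate → 48 -1 -48
rot    → -1 -48 48
-      → -1 -96
dup    → -1 -96 -96
-      → -1 0
over   → -1 0 -1
*      → -1 0
dup    → -1 0 0
swap   → -1 0 0
swap   → -1 0 0
drop   → -1 0
+      → -1
9      → -1 9
negate → -1 -9

[-1, -9]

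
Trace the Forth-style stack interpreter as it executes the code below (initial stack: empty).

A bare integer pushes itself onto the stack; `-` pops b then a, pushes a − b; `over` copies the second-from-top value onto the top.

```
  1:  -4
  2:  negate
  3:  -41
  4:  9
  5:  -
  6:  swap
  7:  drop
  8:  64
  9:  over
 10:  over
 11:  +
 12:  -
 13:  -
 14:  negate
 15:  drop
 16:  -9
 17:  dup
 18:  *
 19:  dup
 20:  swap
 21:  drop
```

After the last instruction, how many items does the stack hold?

-4     : -4
negate : 4
-41    : 4 -41
9      : 4 -41 9
-      : 4 -50
swap   : -50 4
drop   : -50
64     : -50 64
over   : -50 64 -50
over   : -50 64 -50 64
+      : -50 64 14
-      : -50 50
-      : -100
negate : 100
drop   : (empty)
-9     : -9
dup    : -9 -9
*      : 81
dup    : 81 81
swap   : 81 81
drop   : 81

1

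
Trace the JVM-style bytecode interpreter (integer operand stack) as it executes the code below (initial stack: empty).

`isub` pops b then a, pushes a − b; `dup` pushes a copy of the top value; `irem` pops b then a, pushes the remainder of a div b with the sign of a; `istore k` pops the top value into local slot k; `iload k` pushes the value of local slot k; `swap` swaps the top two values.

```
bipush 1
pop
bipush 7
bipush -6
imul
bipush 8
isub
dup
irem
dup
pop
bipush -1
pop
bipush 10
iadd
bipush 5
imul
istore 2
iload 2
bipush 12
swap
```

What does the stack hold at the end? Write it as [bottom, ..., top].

[12, 50]

bipush 1  → [1]
pop       → []
bipush 7  → [7]
bipush -6 → [7, -6]
imul      → [-42]
bipush 8  → [-42, 8]
isub      → [-50]
dup       → [-50, -50]
irem      → [0]
dup       → [0, 0]
pop       → [0]
bipush -1 → [0, -1]
pop       → [0]
bipush 10 → [0, 10]
iadd      → [10]
bipush 5  → [10, 5]
imul      → [50]
istore 2  → []
iload 2   → [50]
bipush 12 → [50, 12]
swap      → [12, 50]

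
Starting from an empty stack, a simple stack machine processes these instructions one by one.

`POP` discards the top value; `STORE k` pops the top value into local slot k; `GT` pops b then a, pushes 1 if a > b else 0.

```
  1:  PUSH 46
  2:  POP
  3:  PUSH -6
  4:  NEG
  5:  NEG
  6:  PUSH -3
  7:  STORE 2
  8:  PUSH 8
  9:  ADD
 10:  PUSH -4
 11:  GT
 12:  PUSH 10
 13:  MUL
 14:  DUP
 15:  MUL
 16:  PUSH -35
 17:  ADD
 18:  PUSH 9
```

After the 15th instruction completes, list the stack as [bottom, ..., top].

[100]

PUSH 46 : [46]
POP     : []
PUSH -6 : [-6]
NEG     : [6]
NEG     : [-6]
PUSH -3 : [-6, -3]
STORE 2 : [-6]
PUSH 8  : [-6, 8]
ADD     : [2]
PUSH -4 : [2, -4]
GT      : [1]
PUSH 10 : [1, 10]
MUL     : [10]
DUP     : [10, 10]
MUL     : [100]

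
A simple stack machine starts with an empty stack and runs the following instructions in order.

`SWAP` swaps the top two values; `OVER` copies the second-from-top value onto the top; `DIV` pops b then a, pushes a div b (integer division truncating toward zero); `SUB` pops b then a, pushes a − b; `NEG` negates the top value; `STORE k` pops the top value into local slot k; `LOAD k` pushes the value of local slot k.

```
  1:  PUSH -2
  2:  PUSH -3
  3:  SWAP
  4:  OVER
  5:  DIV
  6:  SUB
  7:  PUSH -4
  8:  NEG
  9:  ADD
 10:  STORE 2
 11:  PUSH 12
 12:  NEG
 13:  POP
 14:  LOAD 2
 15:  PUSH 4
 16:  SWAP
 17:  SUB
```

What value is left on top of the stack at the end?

3

PUSH -2 -> [-2]
PUSH -3 -> [-2, -3]
SWAP    -> [-3, -2]
OVER    -> [-3, -2, -3]
DIV     -> [-3, 0]
SUB     -> [-3]
PUSH -4 -> [-3, -4]
NEG     -> [-3, 4]
ADD     -> [1]
STORE 2 -> []
PUSH 12 -> [12]
NEG     -> [-12]
POP     -> []
LOAD 2  -> [1]
PUSH 4  -> [1, 4]
SWAP    -> [4, 1]
SUB     -> [3]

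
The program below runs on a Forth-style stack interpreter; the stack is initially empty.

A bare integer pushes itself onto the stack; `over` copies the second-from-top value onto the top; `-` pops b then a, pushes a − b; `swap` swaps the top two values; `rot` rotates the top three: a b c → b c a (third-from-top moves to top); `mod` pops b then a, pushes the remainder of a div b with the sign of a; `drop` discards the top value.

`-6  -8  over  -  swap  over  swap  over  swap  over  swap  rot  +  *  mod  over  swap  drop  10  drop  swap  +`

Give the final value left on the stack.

-6   -> [-6]
-8   -> [-6, -8]
over -> [-6, -8, -6]
-    -> [-6, -2]
swap -> [-2, -6]
over -> [-2, -6, -2]
swap -> [-2, -2, -6]
over -> [-2, -2, -6, -2]
swap -> [-2, -2, -2, -6]
over -> [-2, -2, -2, -6, -2]
swap -> [-2, -2, -2, -2, -6]
rot  -> [-2, -2, -2, -6, -2]
+    -> [-2, -2, -2, -8]
*    -> [-2, -2, 16]
mod  -> [-2, -2]
over -> [-2, -2, -2]
swap -> [-2, -2, -2]
drop -> [-2, -2]
10   -> [-2, -2, 10]
drop -> [-2, -2]
swap -> [-2, -2]
+    -> [-4]

-4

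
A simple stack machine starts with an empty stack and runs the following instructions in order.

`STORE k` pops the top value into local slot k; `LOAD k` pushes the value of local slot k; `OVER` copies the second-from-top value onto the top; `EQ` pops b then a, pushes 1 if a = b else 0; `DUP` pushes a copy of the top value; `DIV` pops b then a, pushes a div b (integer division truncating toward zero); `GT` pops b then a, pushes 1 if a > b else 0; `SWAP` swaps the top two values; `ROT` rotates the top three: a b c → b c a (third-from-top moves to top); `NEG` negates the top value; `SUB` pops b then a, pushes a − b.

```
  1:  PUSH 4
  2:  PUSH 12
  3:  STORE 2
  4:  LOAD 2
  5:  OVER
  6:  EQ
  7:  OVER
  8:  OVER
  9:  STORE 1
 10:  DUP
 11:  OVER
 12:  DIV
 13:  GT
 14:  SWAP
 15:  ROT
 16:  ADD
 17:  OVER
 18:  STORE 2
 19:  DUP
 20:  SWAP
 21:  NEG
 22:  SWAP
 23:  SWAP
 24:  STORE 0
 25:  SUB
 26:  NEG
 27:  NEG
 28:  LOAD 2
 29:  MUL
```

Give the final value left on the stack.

-3

PUSH 4   [4]
PUSH 12  [4, 12]
STORE 2  [4]
LOAD 2   [4, 12]
OVER     [4, 12, 4]
EQ       [4, 0]
OVER     [4, 0, 4]
OVER     [4, 0, 4, 0]
STORE 1  [4, 0, 4]
DUP      [4, 0, 4, 4]
OVER     [4, 0, 4, 4, 4]
DIV      [4, 0, 4, 1]
GT       [4, 0, 1]
SWAP     [4, 1, 0]
ROT      [1, 0, 4]
ADD      [1, 4]
OVER     [1, 4, 1]
STORE 2  [1, 4]
DUP      [1, 4, 4]
SWAP     [1, 4, 4]
NEG      [1, 4, -4]
SWAP     [1, -4, 4]
SWAP     [1, 4, -4]
STORE 0  [1, 4]
SUB      [-3]
NEG      [3]
NEG      [-3]
LOAD 2   [-3, 1]
MUL      [-3]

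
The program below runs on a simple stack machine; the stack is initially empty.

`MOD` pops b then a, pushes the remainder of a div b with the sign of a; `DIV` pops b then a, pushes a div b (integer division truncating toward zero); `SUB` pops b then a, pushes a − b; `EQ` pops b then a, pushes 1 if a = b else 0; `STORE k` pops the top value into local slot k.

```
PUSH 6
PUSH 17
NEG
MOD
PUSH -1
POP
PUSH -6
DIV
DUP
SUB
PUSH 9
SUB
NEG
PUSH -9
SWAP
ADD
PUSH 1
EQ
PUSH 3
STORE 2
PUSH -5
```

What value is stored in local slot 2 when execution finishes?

3

PUSH 6  : 6
PUSH 17 : 6 17
NEG     : 6 -17
MOD     : 6
PUSH -1 : 6 -1
POP     : 6
PUSH -6 : 6 -6
DIV     : -1
DUP     : -1 -1
SUB     : 0
PUSH 9  : 0 9
SUB     : -9
NEG     : 9
PUSH -9 : 9 -9
SWAP    : -9 9
ADD     : 0
PUSH 1  : 0 1
EQ      : 0
PUSH 3  : 0 3
STORE 2 : 0
PUSH -5 : 0 -5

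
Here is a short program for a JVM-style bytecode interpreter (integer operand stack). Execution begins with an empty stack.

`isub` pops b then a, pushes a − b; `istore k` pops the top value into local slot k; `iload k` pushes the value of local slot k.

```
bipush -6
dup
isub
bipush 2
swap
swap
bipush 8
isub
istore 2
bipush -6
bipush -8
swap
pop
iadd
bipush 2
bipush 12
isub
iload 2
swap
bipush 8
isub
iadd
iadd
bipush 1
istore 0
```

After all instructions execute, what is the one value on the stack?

bipush -6  -6
dup        -6 -6
isub       0
bipush 2   0 2
swap       2 0
swap       0 2
bipush 8   0 2 8
isub       0 -6
istore 2   0
bipush -6  0 -6
bipush -8  0 -6 -8
swap       0 -8 -6
pop        0 -8
iadd       -8
bipush 2   -8 2
bipush 12  -8 2 12
isub       -8 -10
iload 2    -8 -10 -6
swap       -8 -6 -10
bipush 8   -8 -6 -10 8
isub       -8 -6 -18
iadd       -8 -24
iadd       -32
bipush 1   -32 1
istore 0   -32

-32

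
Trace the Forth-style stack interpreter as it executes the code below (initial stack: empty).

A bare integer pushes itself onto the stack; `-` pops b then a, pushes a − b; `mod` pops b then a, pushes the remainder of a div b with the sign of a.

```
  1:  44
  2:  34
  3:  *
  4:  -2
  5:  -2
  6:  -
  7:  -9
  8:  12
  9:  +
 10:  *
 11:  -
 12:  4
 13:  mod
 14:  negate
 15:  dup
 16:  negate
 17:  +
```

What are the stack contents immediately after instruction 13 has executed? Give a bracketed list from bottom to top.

44  -> 44
34  -> 44 34
*   -> 1496
-2  -> 1496 -2
-2  -> 1496 -2 -2
-   -> 1496 0
-9  -> 1496 0 -9
12  -> 1496 0 -9 12
+   -> 1496 0 3
*   -> 1496 0
-   -> 1496
4   -> 1496 4
mod -> 0

[0]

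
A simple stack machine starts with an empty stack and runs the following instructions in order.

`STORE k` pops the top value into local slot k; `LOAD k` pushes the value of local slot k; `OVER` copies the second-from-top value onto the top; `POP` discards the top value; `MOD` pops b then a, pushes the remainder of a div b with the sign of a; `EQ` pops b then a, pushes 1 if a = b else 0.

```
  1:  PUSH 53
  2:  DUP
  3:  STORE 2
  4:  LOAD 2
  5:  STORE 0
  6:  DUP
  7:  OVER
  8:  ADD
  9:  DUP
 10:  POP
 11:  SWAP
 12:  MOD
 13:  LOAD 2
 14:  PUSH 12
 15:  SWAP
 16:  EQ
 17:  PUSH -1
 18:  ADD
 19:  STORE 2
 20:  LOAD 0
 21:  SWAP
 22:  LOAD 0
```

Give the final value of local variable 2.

PUSH 53 -> 53
DUP     -> 53 53
STORE 2 -> 53
LOAD 2  -> 53 53
STORE 0 -> 53
DUP     -> 53 53
OVER    -> 53 53 53
ADD     -> 53 106
DUP     -> 53 106 106
POP     -> 53 106
SWAP    -> 106 53
MOD     -> 0
LOAD 2  -> 0 53
PUSH 12 -> 0 53 12
SWAP    -> 0 12 53
EQ      -> 0 0
PUSH -1 -> 0 0 -1
ADD     -> 0 -1
STORE 2 -> 0
LOAD 0  -> 0 53
SWAP    -> 53 0
LOAD 0  -> 53 0 53

-1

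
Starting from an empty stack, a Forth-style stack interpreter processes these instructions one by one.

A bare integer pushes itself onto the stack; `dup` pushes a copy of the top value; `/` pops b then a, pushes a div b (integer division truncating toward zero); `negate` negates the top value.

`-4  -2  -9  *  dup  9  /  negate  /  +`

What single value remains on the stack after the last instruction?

-4     : -4
-2     : -4 -2
-9     : -4 -2 -9
*      : -4 18
dup    : -4 18 18
9      : -4 18 18 9
/      : -4 18 2
negate : -4 18 -2
/      : -4 -9
+      : -13

-13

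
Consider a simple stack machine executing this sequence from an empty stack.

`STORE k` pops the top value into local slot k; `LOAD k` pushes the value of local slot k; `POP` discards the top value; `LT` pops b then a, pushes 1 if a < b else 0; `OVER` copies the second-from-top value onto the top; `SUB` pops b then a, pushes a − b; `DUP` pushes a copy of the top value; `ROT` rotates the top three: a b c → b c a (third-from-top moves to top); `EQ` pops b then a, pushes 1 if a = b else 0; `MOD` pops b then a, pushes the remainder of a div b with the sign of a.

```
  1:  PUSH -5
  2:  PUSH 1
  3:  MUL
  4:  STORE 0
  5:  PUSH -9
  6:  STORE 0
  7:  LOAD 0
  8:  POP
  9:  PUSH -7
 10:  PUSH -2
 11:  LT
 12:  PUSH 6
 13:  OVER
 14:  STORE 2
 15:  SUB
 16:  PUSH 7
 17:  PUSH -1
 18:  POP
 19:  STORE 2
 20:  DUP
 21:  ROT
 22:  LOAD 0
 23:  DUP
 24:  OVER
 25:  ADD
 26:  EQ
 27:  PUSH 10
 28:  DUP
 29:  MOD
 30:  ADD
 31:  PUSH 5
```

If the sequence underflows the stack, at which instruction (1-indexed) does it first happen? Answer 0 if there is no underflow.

PUSH -5 → -5
PUSH 1  → -5 1
MUL     → -5
STORE 0 → (empty)
PUSH -9 → -9
STORE 0 → (empty)
LOAD 0  → -9
POP     → (empty)
PUSH -7 → -7
PUSH -2 → -7 -2
LT      → 1
PUSH 6  → 1 6
OVER    → 1 6 1
STORE 2 → 1 6
SUB     → -5
PUSH 7  → -5 7
PUSH -1 → -5 7 -1
POP     → -5 7
STORE 2 → -5
DUP     → -5 -5
ROT  — needs 3 operands, stack has 2 → underflow

21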